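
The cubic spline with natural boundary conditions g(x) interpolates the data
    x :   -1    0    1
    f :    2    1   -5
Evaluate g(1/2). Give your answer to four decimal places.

-1.5313

Put M_i = g'' at the i-th knot. Here h = (1, 1) and Δ = (-1, -6), so the interior equations h_(i-1)·M_(i-1) + 2(h_(i-1)+h_i)·M_i + h_i·M_(i+1) = 6(Δ_i − Δ_(i-1)) read
  1·M_0 + 4·M_1 + 1·M_2 = 6(Δ_1 - Δ_0) = -30
Natural end conditions: M_0 = M_2 = 0.
Solving the tridiagonal system: M_0 = 0, M_1 = -15/2, M_2 = 0.
On [0, 1], g(x) = 1 - 7/2·x - 15/4·x² + 5/4·x³.
With x = 1/2: g(1/2) = -49/32.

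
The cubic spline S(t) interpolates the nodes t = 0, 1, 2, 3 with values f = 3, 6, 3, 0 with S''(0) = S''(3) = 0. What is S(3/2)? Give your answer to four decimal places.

4.9500

Write m_i for S''(x_i). With h_i = 1, 1, 1 and divided differences Δ_i = 3, -3, -3, the continuity of S' gives the tridiagonal system
  1·m_0 + 4·m_1 + 1·m_2 = 6(Δ_1 - Δ_0) = -36
  1·m_1 + 4·m_2 + 1·m_3 = 6(Δ_2 - Δ_1) = 0
Natural end conditions: m_0 = m_3 = 0.
Forward elimination and back-substitution give m_0 = 0, m_1 = -48/5, m_2 = 12/5, m_3 = 0.
On [1, 2], S(t) = 6 - 1/5·(t - 1) - 24/5·(t - 1)² + 2·(t - 1)³.
With (t - 1) = 1/2: S(3/2) = 99/20.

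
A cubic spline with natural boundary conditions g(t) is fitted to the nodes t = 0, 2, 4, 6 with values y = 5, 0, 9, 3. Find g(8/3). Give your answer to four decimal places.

2.7086

Put M_i = g'' at the i-th knot. Here h = (2, 2, 2) and Δ = (-5/2, 9/2, -3), so the interior equations h_(i-1)·M_(i-1) + 2(h_(i-1)+h_i)·M_i + h_i·M_(i+1) = 6(Δ_i − Δ_(i-1)) read
  2·M_0 + 8·M_1 + 2·M_2 = 6(Δ_1 - Δ_0) = 42
  2·M_1 + 8·M_2 + 2·M_3 = 6(Δ_2 - Δ_1) = -45
Natural end conditions: M_0 = M_3 = 0.
Hence M_0 = 0, M_1 = 71/10, M_2 = -37/5, M_3 = 0.
On [2, 4], g(t) = 0 + 67/30·(t - 2) + 71/20·(t - 2)² - 29/24·(t - 2)³.
With (t - 2) = 2/3: g(8/3) = 1097/405.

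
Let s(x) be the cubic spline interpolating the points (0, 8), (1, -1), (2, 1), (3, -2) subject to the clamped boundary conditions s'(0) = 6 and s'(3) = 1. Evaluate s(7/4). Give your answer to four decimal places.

With M_i denoting the second derivative at x_i, h_i = 1, 1, 1, and Δ_i = (y_(i+1) − y_i)/h_i = -9, 2, -3:
  1·M_0 + 4·M_1 + 1·M_2 = 6(Δ_1 - Δ_0) = 66
  1·M_1 + 4·M_2 + 1·M_3 = 6(Δ_2 - Δ_1) = -30
Clamped end conditions give two more equations: 2h_0·M_0 + h_0·M_1 = 6(Δ_0 - s'(0)) = -90 and h_2·M_2 + 2h_2·M_3 = 6(s'(3) - Δ_2) = 24.
Forward elimination and back-substitution give M_0 = -962/15, M_1 = 574/15, M_2 = -344/15, M_3 = 352/15.
On [1, 2], s(x) = -1 - 104/15·(x - 1) + 287/15·(x - 1)² - 51/5·(x - 1)³.
With (x - 1) = 3/4: s(7/4) = 83/320.

0.2594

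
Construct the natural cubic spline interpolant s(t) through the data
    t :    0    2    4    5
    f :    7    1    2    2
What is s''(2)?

3

With M_i denoting the second derivative at x_i, h_i = 2, 2, 1, and Δ_i = (y_(i+1) − y_i)/h_i = -3, 1/2, 0:
  2·M_0 + 8·M_1 + 2·M_2 = 6(Δ_1 - Δ_0) = 21
  2·M_1 + 6·M_2 + 1·M_3 = 6(Δ_2 - Δ_1) = -3
Natural end conditions: M_0 = M_3 = 0.
Solving the tridiagonal system: M_0 = 0, M_1 = 3, M_2 = -3/2, M_3 = 0.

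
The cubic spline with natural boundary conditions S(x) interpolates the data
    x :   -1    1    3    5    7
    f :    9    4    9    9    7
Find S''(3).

-3

Put M_i = S'' at the i-th knot. Here h = (2, 2, 2, 2) and Δ = (-5/2, 5/2, 0, -1), so the interior equations h_(i-1)·M_(i-1) + 2(h_(i-1)+h_i)·M_i + h_i·M_(i+1) = 6(Δ_i − Δ_(i-1)) read
  2·M_0 + 8·M_1 + 2·M_2 = 6(Δ_1 - Δ_0) = 30
  2·M_1 + 8·M_2 + 2·M_3 = 6(Δ_2 - Δ_1) = -15
  2·M_2 + 8·M_3 + 2·M_4 = 6(Δ_3 - Δ_2) = -6
Natural end conditions: M_0 = M_4 = 0.
Solving: M_0 = 0, M_1 = 9/2, M_2 = -3, M_3 = 0, M_4 = 0.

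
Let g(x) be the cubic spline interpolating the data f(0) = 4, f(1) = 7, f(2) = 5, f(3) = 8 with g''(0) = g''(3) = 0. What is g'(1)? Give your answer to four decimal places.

-0.3333

With σ_i denoting the second derivative at x_i, h_i = 1, 1, 1, and Δ_i = (y_(i+1) − y_i)/h_i = 3, -2, 3:
  1·σ_0 + 4·σ_1 + 1·σ_2 = 6(Δ_1 - Δ_0) = -30
  1·σ_1 + 4·σ_2 + 1·σ_3 = 6(Δ_2 - Δ_1) = 30
Natural end conditions: σ_0 = σ_3 = 0.
Hence σ_0 = 0, σ_1 = -10, σ_2 = 10, σ_3 = 0.
On [1, 2], g'(x) = b_1 + 2c_1·(x - 1) + 3d_1·(x - 1)² with b_1 = Δ_1 - h_1(2σ_1 + σ_2)/6 = -1/3, c_1 = σ_1/2 = -5, d_1 = (σ_2 - σ_1)/(6h_1) = 10/3. So g'(1) = -1/3.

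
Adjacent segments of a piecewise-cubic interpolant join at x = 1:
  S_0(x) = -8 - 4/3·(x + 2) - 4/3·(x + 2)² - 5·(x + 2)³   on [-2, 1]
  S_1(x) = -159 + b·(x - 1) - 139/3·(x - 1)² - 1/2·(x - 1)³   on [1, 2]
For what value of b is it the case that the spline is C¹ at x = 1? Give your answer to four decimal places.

S_0'(x) = -4/3 - 8/3·(x + 2) - 15·(x + 2)², so S_0'(1) = -433/3. On the right, S_1'(1) = b, so b = -433/3.

-144.3333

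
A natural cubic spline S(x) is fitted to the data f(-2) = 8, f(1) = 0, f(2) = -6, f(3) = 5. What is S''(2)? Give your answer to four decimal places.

26.9677

Write M_i for S''(x_i). With h_i = 3, 1, 1 and divided differences Δ_i = -8/3, -6, 11, the continuity of S' gives the tridiagonal system
  3·M_0 + 8·M_1 + 1·M_2 = 6(Δ_1 - Δ_0) = -20
  1·M_1 + 4·M_2 + 1·M_3 = 6(Δ_2 - Δ_1) = 102
Natural end conditions: M_0 = M_3 = 0.
Forward elimination and back-substitution give M_0 = 0, M_1 = -182/31, M_2 = 836/31, M_3 = 0.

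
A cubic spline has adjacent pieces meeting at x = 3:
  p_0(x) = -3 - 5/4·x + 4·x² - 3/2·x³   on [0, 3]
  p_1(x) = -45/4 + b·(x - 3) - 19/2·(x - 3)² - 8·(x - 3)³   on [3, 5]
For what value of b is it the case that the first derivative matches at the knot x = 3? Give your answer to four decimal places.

-17.7500

p_0'(x) = -5/4 + 8·x - 9/2·x², so p_0'(3) = -71/4. On the right, p_1'(3) = b, so b = -71/4.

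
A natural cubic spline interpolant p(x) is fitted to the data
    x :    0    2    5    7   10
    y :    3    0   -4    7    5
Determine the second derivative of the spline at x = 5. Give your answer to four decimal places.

5.5287

Write M_i for p''(x_i). With h_i = 2, 3, 2, 3 and divided differences Δ_i = -3/2, -4/3, 11/2, -2/3, the continuity of p' gives the tridiagonal system
  2·M_0 + 10·M_1 + 3·M_2 = 6(Δ_1 - Δ_0) = 1
  3·M_1 + 10·M_2 + 2·M_3 = 6(Δ_2 - Δ_1) = 41
  2·M_2 + 10·M_3 + 3·M_4 = 6(Δ_3 - Δ_2) = -37
Natural end conditions: M_0 = M_4 = 0.
Hence M_0 = 0, M_1 = -226/145, M_2 = 481/87, M_3 = -4181/870, M_4 = 0.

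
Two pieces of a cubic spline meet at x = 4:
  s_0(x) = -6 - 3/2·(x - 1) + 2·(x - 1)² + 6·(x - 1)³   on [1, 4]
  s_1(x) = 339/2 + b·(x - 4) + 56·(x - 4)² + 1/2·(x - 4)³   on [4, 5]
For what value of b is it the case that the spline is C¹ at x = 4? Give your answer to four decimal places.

s_0'(x) = -3/2 + 4·(x - 1) + 18·(x - 1)², so s_0'(4) = 345/2. On the right, s_1'(4) = b, so b = 345/2.

172.5000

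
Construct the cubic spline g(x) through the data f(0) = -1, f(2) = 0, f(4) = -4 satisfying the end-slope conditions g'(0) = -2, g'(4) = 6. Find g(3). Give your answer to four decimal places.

-4.0313

Let σ_i = g''(x_i). Step sizes h_i = 2, 2; slopes of the chords Δ_i = (y_(i+1) - y_i)/h_i = 1/2, -2.
  2·σ_0 + 8·σ_1 + 2·σ_2 = 6(Δ_1 - Δ_0) = -15
Clamped end conditions give two more equations: 2h_0·σ_0 + h_0·σ_1 = 6(Δ_0 - g'(0)) = 15 and h_1·σ_1 + 2h_1·σ_2 = 6(g'(4) - Δ_1) = 48.
Hence σ_0 = 61/8, σ_1 = -31/4, σ_2 = 127/8.
On [2, 4], g(x) = 0 - 17/8·(x - 2) - 31/8·(x - 2)² + 63/32·(x - 2)³.
With (x - 2) = 1: g(3) = -129/32.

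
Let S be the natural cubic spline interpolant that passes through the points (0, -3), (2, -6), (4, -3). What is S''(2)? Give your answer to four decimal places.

2.2500

With m_i denoting the second derivative at x_i, h_i = 2, 2, and Δ_i = (y_(i+1) − y_i)/h_i = -3/2, 3/2:
  2·m_0 + 8·m_1 + 2·m_2 = 6(Δ_1 - Δ_0) = 18
Natural end conditions: m_0 = m_2 = 0.
Solving: m_0 = 0, m_1 = 9/4, m_2 = 0.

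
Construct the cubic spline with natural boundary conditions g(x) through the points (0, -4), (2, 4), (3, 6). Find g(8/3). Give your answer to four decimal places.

5.4321

With M_i denoting the second derivative at x_i, h_i = 2, 1, and Δ_i = (y_(i+1) − y_i)/h_i = 4, 2:
  2·M_0 + 6·M_1 + 1·M_2 = 6(Δ_1 - Δ_0) = -12
Natural end conditions: M_0 = M_2 = 0.
Solving: M_0 = 0, M_1 = -2, M_2 = 0.
On [2, 3], g(x) = 4 + 8/3·(x - 2) - 1·(x - 2)² + 1/3·(x - 2)³.
With (x - 2) = 2/3: g(8/3) = 440/81.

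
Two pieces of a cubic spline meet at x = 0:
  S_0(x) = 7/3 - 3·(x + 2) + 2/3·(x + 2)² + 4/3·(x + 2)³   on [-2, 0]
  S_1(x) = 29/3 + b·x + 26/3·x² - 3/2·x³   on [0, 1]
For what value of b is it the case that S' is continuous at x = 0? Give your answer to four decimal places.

S_0'(x) = -3 + 4/3·(x + 2) + 4·(x + 2)², so S_0'(0) = 47/3. On the right, S_1'(0) = b, so b = 47/3.

15.6667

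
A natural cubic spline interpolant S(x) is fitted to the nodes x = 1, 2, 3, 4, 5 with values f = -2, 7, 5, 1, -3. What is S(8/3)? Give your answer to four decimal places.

Let σ_i = S''(x_i). Step sizes h_i = 1, 1, 1, 1; slopes of the chords Δ_i = (y_(i+1) - y_i)/h_i = 9, -2, -4, -4.
  1·σ_0 + 4·σ_1 + 1·σ_2 = 6(Δ_1 - Δ_0) = -66
  1·σ_1 + 4·σ_2 + 1·σ_3 = 6(Δ_2 - Δ_1) = -12
  1·σ_2 + 4·σ_3 + 1·σ_4 = 6(Δ_3 - Δ_2) = 0
Natural end conditions: σ_0 = σ_4 = 0.
Hence σ_0 = 0, σ_1 = -471/28, σ_2 = 9/7, σ_3 = -9/28, σ_4 = 0.
On [2, 3], S(x) = 7 + 95/28·(x - 2) - 471/56·(x - 2)² + 169/56·(x - 2)³.
With (x - 2) = 2/3: S(8/3) = 1213/189.

6.4180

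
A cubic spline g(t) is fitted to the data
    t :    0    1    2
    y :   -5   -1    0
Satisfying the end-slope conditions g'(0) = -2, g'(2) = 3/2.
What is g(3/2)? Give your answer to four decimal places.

-0.2031

Write m_i for g''(x_i). With h_i = 1, 1 and divided differences Δ_i = 4, 1, the continuity of g' gives the tridiagonal system
  1·m_0 + 4·m_1 + 1·m_2 = 6(Δ_1 - Δ_0) = -18
Clamped end conditions give two more equations: 2h_0·m_0 + h_0·m_1 = 6(Δ_0 - g'(0)) = 36 and h_1·m_1 + 2h_1·m_2 = 6(g'(2) - Δ_1) = 3.
Forward elimination and back-substitution give m_0 = 97/4, m_1 = -25/2, m_2 = 31/4.
On [1, 2], g(t) = -1 + 31/8·(t - 1) - 25/4·(t - 1)² + 27/8·(t - 1)³.
With (t - 1) = 1/2: g(3/2) = -13/64.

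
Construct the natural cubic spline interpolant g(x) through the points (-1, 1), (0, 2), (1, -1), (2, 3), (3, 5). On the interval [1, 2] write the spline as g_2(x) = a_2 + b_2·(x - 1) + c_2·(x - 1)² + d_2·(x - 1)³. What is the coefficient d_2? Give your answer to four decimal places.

-3.5357

Let σ_i = g''(x_i). Step sizes h_i = 1, 1, 1, 1; slopes of the chords Δ_i = (y_(i+1) - y_i)/h_i = 1, -3, 4, 2.
  1·σ_0 + 4·σ_1 + 1·σ_2 = 6(Δ_1 - Δ_0) = -24
  1·σ_1 + 4·σ_2 + 1·σ_3 = 6(Δ_2 - Δ_1) = 42
  1·σ_2 + 4·σ_3 + 1·σ_4 = 6(Δ_3 - Δ_2) = -12
Natural end conditions: σ_0 = σ_4 = 0.
Solving the tridiagonal system: σ_0 = 0, σ_1 = -135/14, σ_2 = 102/7, σ_3 = -93/14, σ_4 = 0.
On [1, 2], with g_2(x) = a_2 + b_2·(x - 1) + c_2·(x - 1)² + d_2·(x - 1)³: c_2 = σ_2/2 = 51/7, d_2 = (σ_3 - σ_2)/(6h_2) = -99/28, b_2 = Δ_2 - h_2(2σ_2 + σ_3)/6 = 1/4.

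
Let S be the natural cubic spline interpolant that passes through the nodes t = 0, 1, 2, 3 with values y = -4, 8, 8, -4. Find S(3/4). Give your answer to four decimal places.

5.7875

Write σ_i for S''(x_i). With h_i = 1, 1, 1 and divided differences Δ_i = 12, 0, -12, the continuity of S' gives the tridiagonal system
  1·σ_0 + 4·σ_1 + 1·σ_2 = 6(Δ_1 - Δ_0) = -72
  1·σ_1 + 4·σ_2 + 1·σ_3 = 6(Δ_2 - Δ_1) = -72
Natural end conditions: σ_0 = σ_3 = 0.
Hence σ_0 = 0, σ_1 = -72/5, σ_2 = -72/5, σ_3 = 0.
On [0, 1], S(t) = -4 + 72/5·t + 0·t² - 12/5·t³.
With t = 3/4: S(3/4) = 463/80.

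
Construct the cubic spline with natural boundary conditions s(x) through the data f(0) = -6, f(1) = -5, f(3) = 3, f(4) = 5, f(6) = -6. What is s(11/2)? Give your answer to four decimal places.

-2.1310

Let σ_i = s''(x_i). Step sizes h_i = 1, 2, 1, 2; slopes of the chords Δ_i = (y_(i+1) - y_i)/h_i = 1, 4, 2, -11/2.
  1·σ_0 + 6·σ_1 + 2·σ_2 = 6(Δ_1 - Δ_0) = 18
  2·σ_1 + 6·σ_2 + 1·σ_3 = 6(Δ_2 - Δ_1) = -12
  1·σ_2 + 6·σ_3 + 2·σ_4 = 6(Δ_3 - Δ_2) = -45
Natural end conditions: σ_0 = σ_4 = 0.
Solving: σ_0 = 0, σ_1 = 114/31, σ_2 = -63/31, σ_3 = -222/31, σ_4 = 0.
On [4, 6], s(x) = 5 - 45/62·(x - 4) - 111/31·(x - 4)² + 37/62·(x - 4)³.
With (x - 4) = 3/2: s(11/2) = -1057/496.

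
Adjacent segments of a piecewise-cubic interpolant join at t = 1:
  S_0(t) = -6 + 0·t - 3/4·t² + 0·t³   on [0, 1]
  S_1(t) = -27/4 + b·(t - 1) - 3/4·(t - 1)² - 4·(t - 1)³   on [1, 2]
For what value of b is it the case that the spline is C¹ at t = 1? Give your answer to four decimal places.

S_0'(t) = 0 - 3/2·t + 0·t², so S_0'(1) = -3/2. On the right, S_1'(1) = b, so b = -3/2.

-1.5000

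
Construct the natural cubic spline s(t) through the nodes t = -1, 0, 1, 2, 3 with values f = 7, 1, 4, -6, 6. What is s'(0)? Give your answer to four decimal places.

1.4643

Let M_i = s''(x_i). Step sizes h_i = 1, 1, 1, 1; slopes of the chords Δ_i = (y_(i+1) - y_i)/h_i = -6, 3, -10, 12.
  1·M_0 + 4·M_1 + 1·M_2 = 6(Δ_1 - Δ_0) = 54
  1·M_1 + 4·M_2 + 1·M_3 = 6(Δ_2 - Δ_1) = -78
  1·M_2 + 4·M_3 + 1·M_4 = 6(Δ_3 - Δ_2) = 132
Natural end conditions: M_0 = M_4 = 0.
Solving: M_0 = 0, M_1 = 627/28, M_2 = -249/7, M_3 = 1173/28, M_4 = 0.
On [0, 1], s'(t) = b_1 + 2c_1·t + 3d_1·t² with b_1 = Δ_1 - h_1(2M_1 + M_2)/6 = 41/28, c_1 = M_1/2 = 627/56, d_1 = (M_2 - M_1)/(6h_1) = -541/56. So s'(0) = 41/28.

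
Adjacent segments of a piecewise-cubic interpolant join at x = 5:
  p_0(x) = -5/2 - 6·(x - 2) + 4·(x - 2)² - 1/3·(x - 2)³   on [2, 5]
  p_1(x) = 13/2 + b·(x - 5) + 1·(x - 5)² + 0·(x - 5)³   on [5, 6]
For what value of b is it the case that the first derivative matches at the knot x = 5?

9

p_0'(x) = -6 + 8·(x - 2) - 1·(x - 2)², so p_0'(5) = 9. On the right, p_1'(5) = b, so b = 9.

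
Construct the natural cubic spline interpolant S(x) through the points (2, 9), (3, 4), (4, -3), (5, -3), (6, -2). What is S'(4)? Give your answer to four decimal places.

-3.8750

Put M_i = S'' at the i-th knot. Here h = (1, 1, 1, 1) and Δ = (-5, -7, 0, 1), so the interior equations h_(i-1)·M_(i-1) + 2(h_(i-1)+h_i)·M_i + h_i·M_(i+1) = 6(Δ_i − Δ_(i-1)) read
  1·M_0 + 4·M_1 + 1·M_2 = 6(Δ_1 - Δ_0) = -12
  1·M_1 + 4·M_2 + 1·M_3 = 6(Δ_2 - Δ_1) = 42
  1·M_2 + 4·M_3 + 1·M_4 = 6(Δ_3 - Δ_2) = 6
Natural end conditions: M_0 = M_4 = 0.
Solving: M_0 = 0, M_1 = -171/28, M_2 = 87/7, M_3 = -45/28, M_4 = 0.
On [4, 5], S'(x) = b_2 + 2c_2·(x - 4) + 3d_2·(x - 4)² with b_2 = Δ_2 - h_2(2M_2 + M_3)/6 = -31/8, c_2 = M_2/2 = 87/14, d_2 = (M_3 - M_2)/(6h_2) = -131/56. So S'(4) = -31/8.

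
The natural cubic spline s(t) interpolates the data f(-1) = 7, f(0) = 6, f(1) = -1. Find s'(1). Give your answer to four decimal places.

Let M_i = s''(x_i). Step sizes h_i = 1, 1; slopes of the chords Δ_i = (y_(i+1) - y_i)/h_i = -1, -7.
  1·M_0 + 4·M_1 + 1·M_2 = 6(Δ_1 - Δ_0) = -36
Natural end conditions: M_0 = M_2 = 0.
Hence M_0 = 0, M_1 = -9, M_2 = 0.
On [0, 1], s'(t) = b_1 + 2c_1·t + 3d_1·t² with b_1 = Δ_1 - h_1(2M_1 + M_2)/6 = -4, c_1 = M_1/2 = -9/2, d_1 = (M_2 - M_1)/(6h_1) = 3/2. So s'(1) = -17/2.

-8.5000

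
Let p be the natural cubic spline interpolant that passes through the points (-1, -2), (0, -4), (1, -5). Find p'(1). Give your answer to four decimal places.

With M_i denoting the second derivative at x_i, h_i = 1, 1, and Δ_i = (y_(i+1) − y_i)/h_i = -2, -1:
  1·M_0 + 4·M_1 + 1·M_2 = 6(Δ_1 - Δ_0) = 6
Natural end conditions: M_0 = M_2 = 0.
Solving the tridiagonal system: M_0 = 0, M_1 = 3/2, M_2 = 0.
On [0, 1], p'(t) = b_1 + 2c_1·t + 3d_1·t² with b_1 = Δ_1 - h_1(2M_1 + M_2)/6 = -3/2, c_1 = M_1/2 = 3/4, d_1 = (M_2 - M_1)/(6h_1) = -1/4. So p'(1) = -3/4.

-0.7500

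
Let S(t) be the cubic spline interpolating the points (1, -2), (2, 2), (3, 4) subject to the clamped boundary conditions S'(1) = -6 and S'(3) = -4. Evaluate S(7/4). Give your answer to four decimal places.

0.1094

Let M_i = S''(x_i). Step sizes h_i = 1, 1; slopes of the chords Δ_i = (y_(i+1) - y_i)/h_i = 4, 2.
  1·M_0 + 4·M_1 + 1·M_2 = 6(Δ_1 - Δ_0) = -12
Clamped end conditions give two more equations: 2h_0·M_0 + h_0·M_1 = 6(Δ_0 - S'(1)) = 60 and h_1·M_1 + 2h_1·M_2 = 6(S'(3) - Δ_1) = -36.
Solving the tridiagonal system: M_0 = 34, M_1 = -8, M_2 = -14.
On [1, 2], S(t) = -2 - 6·(t - 1) + 17·(t - 1)² - 7·(t - 1)³.
With (t - 1) = 3/4: S(7/4) = 7/64.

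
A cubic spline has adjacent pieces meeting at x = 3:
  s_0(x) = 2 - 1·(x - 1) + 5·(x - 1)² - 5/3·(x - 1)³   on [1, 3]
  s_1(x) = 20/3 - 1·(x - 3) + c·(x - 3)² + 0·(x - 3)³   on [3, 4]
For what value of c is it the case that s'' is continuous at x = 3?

-5

s_0''(x) = 10 - 10·(x - 1), so s_0''(3) = -10. On the right, s_1''(3) = 2c, so c = -5.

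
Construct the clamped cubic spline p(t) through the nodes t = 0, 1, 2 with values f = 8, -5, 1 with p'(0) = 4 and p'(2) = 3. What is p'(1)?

-7

Write M_i for p''(x_i). With h_i = 1, 1 and divided differences Δ_i = -13, 6, the continuity of p' gives the tridiagonal system
  1·M_0 + 4·M_1 + 1·M_2 = 6(Δ_1 - Δ_0) = 114
Clamped end conditions give two more equations: 2h_0·M_0 + h_0·M_1 = 6(Δ_0 - p'(0)) = -102 and h_1·M_1 + 2h_1·M_2 = 6(p'(2) - Δ_1) = -18.
Solving the tridiagonal system: M_0 = -80, M_1 = 58, M_2 = -38.
On [1, 2], p'(t) = b_1 + 2c_1·(t - 1) + 3d_1·(t - 1)² with b_1 = Δ_1 - h_1(2M_1 + M_2)/6 = -7, c_1 = M_1/2 = 29, d_1 = (M_2 - M_1)/(6h_1) = -16. So p'(1) = -7.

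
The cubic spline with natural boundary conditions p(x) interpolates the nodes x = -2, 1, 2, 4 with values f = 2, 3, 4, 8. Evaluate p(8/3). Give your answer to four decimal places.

Let M_i = p''(x_i). Step sizes h_i = 3, 1, 2; slopes of the chords Δ_i = (y_(i+1) - y_i)/h_i = 1/3, 1, 2.
  3·M_0 + 8·M_1 + 1·M_2 = 6(Δ_1 - Δ_0) = 4
  1·M_1 + 6·M_2 + 2·M_3 = 6(Δ_2 - Δ_1) = 6
Natural end conditions: M_0 = M_3 = 0.
Solving the tridiagonal system: M_0 = 0, M_1 = 18/47, M_2 = 44/47, M_3 = 0.
On [2, 4], p(x) = 4 + 194/141·(x - 2) + 22/47·(x - 2)² - 11/141·(x - 2)³.
With (x - 2) = 2/3: p(8/3) = 19424/3807.

5.1022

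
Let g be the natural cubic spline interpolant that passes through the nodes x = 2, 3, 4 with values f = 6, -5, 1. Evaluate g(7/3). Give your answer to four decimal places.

1.0741

With σ_i denoting the second derivative at x_i, h_i = 1, 1, and Δ_i = (y_(i+1) − y_i)/h_i = -11, 6:
  1·σ_0 + 4·σ_1 + 1·σ_2 = 6(Δ_1 - Δ_0) = 102
Natural end conditions: σ_0 = σ_2 = 0.
Solving the tridiagonal system: σ_0 = 0, σ_1 = 51/2, σ_2 = 0.
On [2, 3], g(x) = 6 - 61/4·(x - 2) + 0·(x - 2)² + 17/4·(x - 2)³.
With (x - 2) = 1/3: g(7/3) = 29/27.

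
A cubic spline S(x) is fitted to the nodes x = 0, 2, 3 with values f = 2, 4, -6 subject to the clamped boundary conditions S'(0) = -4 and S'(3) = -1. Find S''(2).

Write m_i for S''(x_i). With h_i = 2, 1 and divided differences Δ_i = 1, -10, the continuity of S' gives the tridiagonal system
  2·m_0 + 6·m_1 + 1·m_2 = 6(Δ_1 - Δ_0) = -66
Clamped end conditions give two more equations: 2h_0·m_0 + h_0·m_1 = 6(Δ_0 - S'(0)) = 30 and h_1·m_1 + 2h_1·m_2 = 6(S'(3) - Δ_1) = 54.
Solving the tridiagonal system: m_0 = 39/2, m_1 = -24, m_2 = 39.

-24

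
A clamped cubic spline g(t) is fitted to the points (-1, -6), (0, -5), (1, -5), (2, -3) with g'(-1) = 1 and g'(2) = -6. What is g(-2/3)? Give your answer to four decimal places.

-5.5728

Put M_i = g'' at the i-th knot. Here h = (1, 1, 1) and Δ = (1, 0, 2), so the interior equations h_(i-1)·M_(i-1) + 2(h_(i-1)+h_i)·M_i + h_i·M_(i+1) = 6(Δ_i − Δ_(i-1)) read
  1·M_0 + 4·M_1 + 1·M_2 = 6(Δ_1 - Δ_0) = -6
  1·M_1 + 4·M_2 + 1·M_3 = 6(Δ_2 - Δ_1) = 12
Clamped end conditions give two more equations: 2h_0·M_0 + h_0·M_1 = 6(Δ_0 - g'(-1)) = 0 and h_2·M_2 + 2h_2·M_3 = 6(g'(2) - Δ_2) = -48.
Forward elimination and back-substitution give M_0 = 38/15, M_1 = -76/15, M_2 = 176/15, M_3 = -448/15.
On [-1, 0], g(t) = -6 + 1·(t + 1) + 19/15·(t + 1)² - 19/15·(t + 1)³.
With (t + 1) = 1/3: g(-2/3) = -2257/405.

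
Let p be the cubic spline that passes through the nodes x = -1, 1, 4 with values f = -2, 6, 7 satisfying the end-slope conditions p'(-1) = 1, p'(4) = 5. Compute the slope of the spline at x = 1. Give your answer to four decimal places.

With M_i denoting the second derivative at x_i, h_i = 2, 3, and Δ_i = (y_(i+1) − y_i)/h_i = 4, 1/3:
  2·M_0 + 10·M_1 + 3·M_2 = 6(Δ_1 - Δ_0) = -22
Clamped end conditions give two more equations: 2h_0·M_0 + h_0·M_1 = 6(Δ_0 - p'(-1)) = 18 and h_1·M_1 + 2h_1·M_2 = 6(p'(4) - Δ_1) = 28.
Forward elimination and back-substitution give M_0 = 15/2, M_1 = -6, M_2 = 23/3.
On [1, 4], p'(x) = b_1 + 2c_1·(x - 1) + 3d_1·(x - 1)² with b_1 = Δ_1 - h_1(2M_1 + M_2)/6 = 5/2, c_1 = M_1/2 = -3, d_1 = (M_2 - M_1)/(6h_1) = 41/54. So p'(1) = 5/2.

2.5000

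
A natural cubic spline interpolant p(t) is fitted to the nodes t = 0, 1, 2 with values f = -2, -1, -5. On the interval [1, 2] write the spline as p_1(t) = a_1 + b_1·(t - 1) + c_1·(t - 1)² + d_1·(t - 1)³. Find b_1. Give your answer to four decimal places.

With M_i denoting the second derivative at x_i, h_i = 1, 1, and Δ_i = (y_(i+1) − y_i)/h_i = 1, -4:
  1·M_0 + 4·M_1 + 1·M_2 = 6(Δ_1 - Δ_0) = -30
Natural end conditions: M_0 = M_2 = 0.
Forward elimination and back-substitution give M_0 = 0, M_1 = -15/2, M_2 = 0.
On [1, 2], with p_1(t) = a_1 + b_1·(t - 1) + c_1·(t - 1)² + d_1·(t - 1)³: c_1 = M_1/2 = -15/4, d_1 = (M_2 - M_1)/(6h_1) = 5/4, b_1 = Δ_1 - h_1(2M_1 + M_2)/6 = -3/2.

-1.5000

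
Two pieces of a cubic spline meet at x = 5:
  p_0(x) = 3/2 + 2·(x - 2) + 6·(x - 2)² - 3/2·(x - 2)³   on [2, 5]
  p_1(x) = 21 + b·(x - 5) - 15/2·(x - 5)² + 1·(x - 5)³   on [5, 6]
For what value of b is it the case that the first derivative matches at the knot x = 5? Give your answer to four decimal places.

-2.5000

p_0'(x) = 2 + 12·(x - 2) - 9/2·(x - 2)², so p_0'(5) = -5/2. On the right, p_1'(5) = b, so b = -5/2.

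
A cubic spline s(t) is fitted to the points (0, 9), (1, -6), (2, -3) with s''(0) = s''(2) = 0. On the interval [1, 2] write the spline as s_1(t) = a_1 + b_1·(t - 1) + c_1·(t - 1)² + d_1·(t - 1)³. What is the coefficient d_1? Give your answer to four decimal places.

-4.5000

Let M_i = s''(x_i). Step sizes h_i = 1, 1; slopes of the chords Δ_i = (y_(i+1) - y_i)/h_i = -15, 3.
  1·M_0 + 4·M_1 + 1·M_2 = 6(Δ_1 - Δ_0) = 108
Natural end conditions: M_0 = M_2 = 0.
Solving: M_0 = 0, M_1 = 27, M_2 = 0.
On [1, 2], with s_1(t) = a_1 + b_1·(t - 1) + c_1·(t - 1)² + d_1·(t - 1)³: c_1 = M_1/2 = 27/2, d_1 = (M_2 - M_1)/(6h_1) = -9/2, b_1 = Δ_1 - h_1(2M_1 + M_2)/6 = -6.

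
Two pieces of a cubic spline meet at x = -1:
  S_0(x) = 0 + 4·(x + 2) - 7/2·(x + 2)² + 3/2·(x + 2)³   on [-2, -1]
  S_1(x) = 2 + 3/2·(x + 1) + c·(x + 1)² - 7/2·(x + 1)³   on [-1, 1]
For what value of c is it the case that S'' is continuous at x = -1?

1

S_0''(x) = -7 + 9·(x + 2), so S_0''(-1) = 2. On the right, S_1''(-1) = 2c, so c = 1.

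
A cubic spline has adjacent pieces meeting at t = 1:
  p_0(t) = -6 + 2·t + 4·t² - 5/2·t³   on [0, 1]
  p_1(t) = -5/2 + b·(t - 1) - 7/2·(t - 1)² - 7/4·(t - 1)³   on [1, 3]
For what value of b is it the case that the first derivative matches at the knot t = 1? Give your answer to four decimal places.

2.5000

p_0'(t) = 2 + 8·t - 15/2·t², so p_0'(1) = 5/2. On the right, p_1'(1) = b, so b = 5/2.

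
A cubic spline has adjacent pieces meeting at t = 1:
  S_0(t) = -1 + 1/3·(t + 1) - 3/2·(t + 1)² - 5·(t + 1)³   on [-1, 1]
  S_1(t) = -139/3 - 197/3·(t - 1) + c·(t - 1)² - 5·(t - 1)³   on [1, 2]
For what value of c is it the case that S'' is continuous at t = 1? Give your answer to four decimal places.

S_0''(t) = -3 - 30·(t + 1), so S_0''(1) = -63. On the right, S_1''(1) = 2c, so c = -63/2.

-31.5000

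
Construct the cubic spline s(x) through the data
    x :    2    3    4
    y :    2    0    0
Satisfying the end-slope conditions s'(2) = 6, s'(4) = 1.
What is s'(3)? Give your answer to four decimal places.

Let m_i = s''(x_i). Step sizes h_i = 1, 1; slopes of the chords Δ_i = (y_(i+1) - y_i)/h_i = -2, 0.
  1·m_0 + 4·m_1 + 1·m_2 = 6(Δ_1 - Δ_0) = 12
Clamped end conditions give two more equations: 2h_0·m_0 + h_0·m_1 = 6(Δ_0 - s'(2)) = -48 and h_1·m_1 + 2h_1·m_2 = 6(s'(4) - Δ_1) = 6.
Solving the tridiagonal system: m_0 = -59/2, m_1 = 11, m_2 = -5/2.
On [3, 4], s'(x) = b_1 + 2c_1·(x - 3) + 3d_1·(x - 3)² with b_1 = Δ_1 - h_1(2m_1 + m_2)/6 = -13/4, c_1 = m_1/2 = 11/2, d_1 = (m_2 - m_1)/(6h_1) = -9/4. So s'(3) = -13/4.

-3.2500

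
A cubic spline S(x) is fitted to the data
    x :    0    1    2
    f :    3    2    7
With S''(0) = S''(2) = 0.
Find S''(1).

Write M_i for S''(x_i). With h_i = 1, 1 and divided differences Δ_i = -1, 5, the continuity of S' gives the tridiagonal system
  1·M_0 + 4·M_1 + 1·M_2 = 6(Δ_1 - Δ_0) = 36
Natural end conditions: M_0 = M_2 = 0.
Solving: M_0 = 0, M_1 = 9, M_2 = 0.

9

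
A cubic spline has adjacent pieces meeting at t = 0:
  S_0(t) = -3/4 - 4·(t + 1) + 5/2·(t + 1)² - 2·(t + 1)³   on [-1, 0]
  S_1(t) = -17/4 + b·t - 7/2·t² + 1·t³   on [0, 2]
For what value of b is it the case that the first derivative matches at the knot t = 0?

S_0'(t) = -4 + 5·(t + 1) - 6·(t + 1)², so S_0'(0) = -5. On the right, S_1'(0) = b, so b = -5.

-5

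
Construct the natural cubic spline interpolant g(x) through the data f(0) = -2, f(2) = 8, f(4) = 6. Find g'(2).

Write σ_i for g''(x_i). With h_i = 2, 2 and divided differences Δ_i = 5, -1, the continuity of g' gives the tridiagonal system
  2·σ_0 + 8·σ_1 + 2·σ_2 = 6(Δ_1 - Δ_0) = -36
Natural end conditions: σ_0 = σ_2 = 0.
Solving: σ_0 = 0, σ_1 = -9/2, σ_2 = 0.
On [2, 4], g'(x) = b_1 + 2c_1·(x - 2) + 3d_1·(x - 2)² with b_1 = Δ_1 - h_1(2σ_1 + σ_2)/6 = 2, c_1 = σ_1/2 = -9/4, d_1 = (σ_2 - σ_1)/(6h_1) = 3/8. So g'(2) = 2.

2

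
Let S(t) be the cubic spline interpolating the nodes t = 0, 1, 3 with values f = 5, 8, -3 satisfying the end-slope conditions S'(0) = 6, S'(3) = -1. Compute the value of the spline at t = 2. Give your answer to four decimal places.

2.3542

With σ_i denoting the second derivative at x_i, h_i = 1, 2, and Δ_i = (y_(i+1) − y_i)/h_i = 3, -11/2:
  1·σ_0 + 6·σ_1 + 2·σ_2 = 6(Δ_1 - Δ_0) = -51
Clamped end conditions give two more equations: 2h_0·σ_0 + h_0·σ_1 = 6(Δ_0 - S'(0)) = -18 and h_1·σ_1 + 2h_1·σ_2 = 6(S'(3) - Δ_1) = 27.
Solving: σ_0 = -17/6, σ_1 = -37/3, σ_2 = 155/12.
On [1, 3], S(t) = 8 - 19/12·(t - 1) - 37/6·(t - 1)² + 101/48·(t - 1)³.
With (t - 1) = 1: S(2) = 113/48.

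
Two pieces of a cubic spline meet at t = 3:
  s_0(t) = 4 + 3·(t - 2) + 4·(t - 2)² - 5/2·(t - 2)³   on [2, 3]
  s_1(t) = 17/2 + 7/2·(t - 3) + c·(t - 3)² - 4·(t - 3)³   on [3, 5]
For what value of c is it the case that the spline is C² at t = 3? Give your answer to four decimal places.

-3.5000

s_0''(t) = 8 - 15·(t - 2), so s_0''(3) = -7. On the right, s_1''(3) = 2c, so c = -7/2.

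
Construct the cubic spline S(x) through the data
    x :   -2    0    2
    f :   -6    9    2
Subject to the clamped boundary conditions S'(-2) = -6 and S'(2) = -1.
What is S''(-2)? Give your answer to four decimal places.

29.7500

Let σ_i = S''(x_i). Step sizes h_i = 2, 2; slopes of the chords Δ_i = (y_(i+1) - y_i)/h_i = 15/2, -7/2.
  2·σ_0 + 8·σ_1 + 2·σ_2 = 6(Δ_1 - Δ_0) = -66
Clamped end conditions give two more equations: 2h_0·σ_0 + h_0·σ_1 = 6(Δ_0 - S'(-2)) = 81 and h_1·σ_1 + 2h_1·σ_2 = 6(S'(2) - Δ_1) = 15.
Solving the tridiagonal system: σ_0 = 119/4, σ_1 = -19, σ_2 = 53/4.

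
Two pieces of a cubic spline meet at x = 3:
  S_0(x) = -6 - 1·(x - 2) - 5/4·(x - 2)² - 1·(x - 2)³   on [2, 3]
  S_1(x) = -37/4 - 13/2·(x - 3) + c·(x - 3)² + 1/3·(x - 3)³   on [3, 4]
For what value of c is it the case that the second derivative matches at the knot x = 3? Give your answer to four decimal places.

-4.2500

S_0''(x) = -5/2 - 6·(x - 2), so S_0''(3) = -17/2. On the right, S_1''(3) = 2c, so c = -17/4.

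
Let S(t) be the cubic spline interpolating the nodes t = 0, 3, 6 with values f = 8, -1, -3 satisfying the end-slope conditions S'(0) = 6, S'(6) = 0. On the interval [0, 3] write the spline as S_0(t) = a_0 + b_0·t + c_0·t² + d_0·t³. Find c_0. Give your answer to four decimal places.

-5.5833

Write M_i for S''(x_i). With h_i = 3, 3 and divided differences Δ_i = -3, -2/3, the continuity of S' gives the tridiagonal system
  3·M_0 + 12·M_1 + 3·M_2 = 6(Δ_1 - Δ_0) = 14
Clamped end conditions give two more equations: 2h_0·M_0 + h_0·M_1 = 6(Δ_0 - S'(0)) = -54 and h_1·M_1 + 2h_1·M_2 = 6(S'(6) - Δ_1) = 4.
Hence M_0 = -67/6, M_1 = 13/3, M_2 = -3/2.
On [0, 3], with S_0(t) = a_0 + b_0·t + c_0·t² + d_0·t³: c_0 = M_0/2 = -67/12, d_0 = (M_1 - M_0)/(6h_0) = 31/36, b_0 = Δ_0 - h_0(2M_0 + M_1)/6 = 6.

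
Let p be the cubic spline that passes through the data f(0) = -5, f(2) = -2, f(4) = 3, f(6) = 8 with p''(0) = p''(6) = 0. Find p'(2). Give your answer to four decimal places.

Put m_i = p'' at the i-th knot. Here h = (2, 2, 2) and Δ = (3/2, 5/2, 5/2), so the interior equations h_(i-1)·m_(i-1) + 2(h_(i-1)+h_i)·m_i + h_i·m_(i+1) = 6(Δ_i − Δ_(i-1)) read
  2·m_0 + 8·m_1 + 2·m_2 = 6(Δ_1 - Δ_0) = 6
  2·m_1 + 8·m_2 + 2·m_3 = 6(Δ_2 - Δ_1) = 0
Natural end conditions: m_0 = m_3 = 0.
Hence m_0 = 0, m_1 = 4/5, m_2 = -1/5, m_3 = 0.
On [2, 4], p'(x) = b_1 + 2c_1·(x - 2) + 3d_1·(x - 2)² with b_1 = Δ_1 - h_1(2m_1 + m_2)/6 = 61/30, c_1 = m_1/2 = 2/5, d_1 = (m_2 - m_1)/(6h_1) = -1/12. So p'(2) = 61/30.

2.0333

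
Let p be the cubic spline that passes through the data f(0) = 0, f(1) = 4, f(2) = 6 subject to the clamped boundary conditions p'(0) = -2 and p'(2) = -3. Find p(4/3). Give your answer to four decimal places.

5.5926

With M_i denoting the second derivative at x_i, h_i = 1, 1, and Δ_i = (y_(i+1) − y_i)/h_i = 4, 2:
  1·M_0 + 4·M_1 + 1·M_2 = 6(Δ_1 - Δ_0) = -12
Clamped end conditions give two more equations: 2h_0·M_0 + h_0·M_1 = 6(Δ_0 - p'(0)) = 36 and h_1·M_1 + 2h_1·M_2 = 6(p'(2) - Δ_1) = -30.
Forward elimination and back-substitution give M_0 = 41/2, M_1 = -5, M_2 = -25/2.
On [1, 2], p(x) = 4 + 23/4·(x - 1) - 5/2·(x - 1)² - 5/4·(x - 1)³.
With (x - 1) = 1/3: p(4/3) = 151/27.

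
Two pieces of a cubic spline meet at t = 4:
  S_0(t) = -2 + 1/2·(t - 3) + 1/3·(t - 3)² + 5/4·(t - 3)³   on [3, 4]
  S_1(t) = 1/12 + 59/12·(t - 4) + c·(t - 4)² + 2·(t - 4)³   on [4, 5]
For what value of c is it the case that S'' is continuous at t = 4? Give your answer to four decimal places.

4.0833

S_0''(t) = 2/3 + 15/2·(t - 3), so S_0''(4) = 49/6. On the right, S_1''(4) = 2c, so c = 49/12.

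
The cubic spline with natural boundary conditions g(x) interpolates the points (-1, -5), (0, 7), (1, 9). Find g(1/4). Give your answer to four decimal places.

Put M_i = g'' at the i-th knot. Here h = (1, 1) and Δ = (12, 2), so the interior equations h_(i-1)·M_(i-1) + 2(h_(i-1)+h_i)·M_i + h_i·M_(i+1) = 6(Δ_i − Δ_(i-1)) read
  1·M_0 + 4·M_1 + 1·M_2 = 6(Δ_1 - Δ_0) = -60
Natural end conditions: M_0 = M_2 = 0.
Hence M_0 = 0, M_1 = -15, M_2 = 0.
On [0, 1], g(x) = 7 + 7·x - 15/2·x² + 5/2·x³.
With x = 1/4: g(1/4) = 1065/128.

8.3203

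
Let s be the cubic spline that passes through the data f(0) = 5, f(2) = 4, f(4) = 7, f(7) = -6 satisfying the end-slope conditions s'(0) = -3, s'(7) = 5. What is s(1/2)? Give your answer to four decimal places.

3.7910

With M_i denoting the second derivative at x_i, h_i = 2, 2, 3, and Δ_i = (y_(i+1) − y_i)/h_i = -1/2, 3/2, -13/3:
  2·M_0 + 8·M_1 + 2·M_2 = 6(Δ_1 - Δ_0) = 12
  2·M_1 + 10·M_2 + 3·M_3 = 6(Δ_2 - Δ_1) = -35
Clamped end conditions give two more equations: 2h_0·M_0 + h_0·M_1 = 6(Δ_0 - s'(0)) = 15 and h_2·M_2 + 2h_2·M_3 = 6(s'(7) - Δ_2) = 56.
Hence M_0 = 84/37, M_1 = 219/74, M_2 = -300/37, M_3 = 1486/111.
On [0, 2], s(x) = 5 - 3·x + 42/37·x² + 17/296·x³.
With x = 1/2: s(1/2) = 8977/2368.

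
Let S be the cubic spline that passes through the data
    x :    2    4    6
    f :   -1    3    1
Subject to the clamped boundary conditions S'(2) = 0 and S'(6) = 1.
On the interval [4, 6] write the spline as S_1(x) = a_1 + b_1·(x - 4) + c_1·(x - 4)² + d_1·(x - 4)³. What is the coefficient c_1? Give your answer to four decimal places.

Put m_i = S'' at the i-th knot. Here h = (2, 2) and Δ = (2, -1), so the interior equations h_(i-1)·m_(i-1) + 2(h_(i-1)+h_i)·m_i + h_i·m_(i+1) = 6(Δ_i − Δ_(i-1)) read
  2·m_0 + 8·m_1 + 2·m_2 = 6(Δ_1 - Δ_0) = -18
Clamped end conditions give two more equations: 2h_0·m_0 + h_0·m_1 = 6(Δ_0 - S'(2)) = 12 and h_1·m_1 + 2h_1·m_2 = 6(S'(6) - Δ_1) = 12.
Solving the tridiagonal system: m_0 = 11/2, m_1 = -5, m_2 = 11/2.
On [4, 6], with S_1(x) = a_1 + b_1·(x - 4) + c_1·(x - 4)² + d_1·(x - 4)³: c_1 = m_1/2 = -5/2, d_1 = (m_2 - m_1)/(6h_1) = 7/8, b_1 = Δ_1 - h_1(2m_1 + m_2)/6 = 1/2.

-2.5000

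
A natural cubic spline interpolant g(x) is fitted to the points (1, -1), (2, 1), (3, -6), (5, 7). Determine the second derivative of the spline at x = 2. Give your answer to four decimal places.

-17.6087

Write m_i for g''(x_i). With h_i = 1, 1, 2 and divided differences Δ_i = 2, -7, 13/2, the continuity of g' gives the tridiagonal system
  1·m_0 + 4·m_1 + 1·m_2 = 6(Δ_1 - Δ_0) = -54
  1·m_1 + 6·m_2 + 2·m_3 = 6(Δ_2 - Δ_1) = 81
Natural end conditions: m_0 = m_3 = 0.
Solving: m_0 = 0, m_1 = -405/23, m_2 = 378/23, m_3 = 0.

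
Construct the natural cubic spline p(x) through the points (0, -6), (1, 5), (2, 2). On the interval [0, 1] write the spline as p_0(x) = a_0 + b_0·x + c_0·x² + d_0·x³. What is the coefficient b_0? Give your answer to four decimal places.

14.5000

Write σ_i for p''(x_i). With h_i = 1, 1 and divided differences Δ_i = 11, -3, the continuity of p' gives the tridiagonal system
  1·σ_0 + 4·σ_1 + 1·σ_2 = 6(Δ_1 - Δ_0) = -84
Natural end conditions: σ_0 = σ_2 = 0.
Solving: σ_0 = 0, σ_1 = -21, σ_2 = 0.
On [0, 1], with p_0(x) = a_0 + b_0·x + c_0·x² + d_0·x³: c_0 = σ_0/2 = 0, d_0 = (σ_1 - σ_0)/(6h_0) = -7/2, b_0 = Δ_0 - h_0(2σ_0 + σ_1)/6 = 29/2.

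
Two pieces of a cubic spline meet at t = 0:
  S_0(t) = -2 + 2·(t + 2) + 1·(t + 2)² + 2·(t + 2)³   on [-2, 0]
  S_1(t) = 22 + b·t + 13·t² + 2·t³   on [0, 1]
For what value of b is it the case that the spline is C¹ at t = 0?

S_0'(t) = 2 + 2·(t + 2) + 6·(t + 2)², so S_0'(0) = 30. On the right, S_1'(0) = b, so b = 30.

30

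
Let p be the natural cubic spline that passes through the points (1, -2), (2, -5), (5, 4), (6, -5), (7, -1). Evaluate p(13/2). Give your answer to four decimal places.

-4.4664

Put M_i = p'' at the i-th knot. Here h = (1, 3, 1, 1) and Δ = (-3, 3, -9, 4), so the interior equations h_(i-1)·M_(i-1) + 2(h_(i-1)+h_i)·M_i + h_i·M_(i+1) = 6(Δ_i − Δ_(i-1)) read
  1·M_0 + 8·M_1 + 3·M_2 = 6(Δ_1 - Δ_0) = 36
  3·M_1 + 8·M_2 + 1·M_3 = 6(Δ_2 - Δ_1) = -72
  1·M_2 + 4·M_3 + 1·M_4 = 6(Δ_3 - Δ_2) = 78
Natural end conditions: M_0 = M_4 = 0.
Hence M_0 = 0, M_1 = 1107/106, M_2 = -840/53, M_3 = 2487/106, M_4 = 0.
On [6, 7], p(x) = -5 - 405/106·(x - 6) + 2487/212·(x - 6)² - 829/212·(x - 6)³.
With (x - 6) = 1/2: p(13/2) = -7575/1696.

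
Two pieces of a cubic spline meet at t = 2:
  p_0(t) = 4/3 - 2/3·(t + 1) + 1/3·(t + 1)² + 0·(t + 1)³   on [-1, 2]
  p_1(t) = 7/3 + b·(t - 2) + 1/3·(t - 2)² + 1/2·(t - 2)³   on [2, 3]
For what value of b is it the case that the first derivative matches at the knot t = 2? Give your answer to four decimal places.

p_0'(t) = -2/3 + 2/3·(t + 1) + 0·(t + 1)², so p_0'(2) = 4/3. On the right, p_1'(2) = b, so b = 4/3.

1.3333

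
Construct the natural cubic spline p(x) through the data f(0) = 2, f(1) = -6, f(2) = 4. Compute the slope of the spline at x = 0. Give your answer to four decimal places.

Put m_i = p'' at the i-th knot. Here h = (1, 1) and Δ = (-8, 10), so the interior equations h_(i-1)·m_(i-1) + 2(h_(i-1)+h_i)·m_i + h_i·m_(i+1) = 6(Δ_i − Δ_(i-1)) read
  1·m_0 + 4·m_1 + 1·m_2 = 6(Δ_1 - Δ_0) = 108
Natural end conditions: m_0 = m_2 = 0.
Solving the tridiagonal system: m_0 = 0, m_1 = 27, m_2 = 0.
On [0, 1], p'(x) = b_0 + 2c_0·x + 3d_0·x² with b_0 = Δ_0 - h_0(2m_0 + m_1)/6 = -25/2, c_0 = m_0/2 = 0, d_0 = (m_1 - m_0)/(6h_0) = 9/2. So p'(0) = -25/2.

-12.5000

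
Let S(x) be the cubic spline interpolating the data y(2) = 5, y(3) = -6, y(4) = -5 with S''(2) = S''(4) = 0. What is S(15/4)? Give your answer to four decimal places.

Write M_i for S''(x_i). With h_i = 1, 1 and divided differences Δ_i = -11, 1, the continuity of S' gives the tridiagonal system
  1·M_0 + 4·M_1 + 1·M_2 = 6(Δ_1 - Δ_0) = 72
Natural end conditions: M_0 = M_2 = 0.
Solving the tridiagonal system: M_0 = 0, M_1 = 18, M_2 = 0.
On [3, 4], S(x) = -6 - 5·(x - 3) + 9·(x - 3)² - 3·(x - 3)³.
With (x - 3) = 3/4: S(15/4) = -381/64.

-5.9531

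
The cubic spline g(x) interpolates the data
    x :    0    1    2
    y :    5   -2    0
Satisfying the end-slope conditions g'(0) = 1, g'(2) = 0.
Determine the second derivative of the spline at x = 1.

28

Let m_i = g''(x_i). Step sizes h_i = 1, 1; slopes of the chords Δ_i = (y_(i+1) - y_i)/h_i = -7, 2.
  1·m_0 + 4·m_1 + 1·m_2 = 6(Δ_1 - Δ_0) = 54
Clamped end conditions give two more equations: 2h_0·m_0 + h_0·m_1 = 6(Δ_0 - g'(0)) = -48 and h_1·m_1 + 2h_1·m_2 = 6(g'(2) - Δ_1) = -12.
Solving: m_0 = -38, m_1 = 28, m_2 = -20.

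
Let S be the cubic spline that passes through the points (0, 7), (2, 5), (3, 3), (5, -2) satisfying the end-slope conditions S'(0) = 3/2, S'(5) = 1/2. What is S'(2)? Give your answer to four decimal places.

-1.8438

Put M_i = S'' at the i-th knot. Here h = (2, 1, 2) and Δ = (-1, -2, -5/2), so the interior equations h_(i-1)·M_(i-1) + 2(h_(i-1)+h_i)·M_i + h_i·M_(i+1) = 6(Δ_i − Δ_(i-1)) read
  2·M_0 + 6·M_1 + 1·M_2 = 6(Δ_1 - Δ_0) = -6
  1·M_1 + 6·M_2 + 2·M_3 = 6(Δ_2 - Δ_1) = -3
Clamped end conditions give two more equations: 2h_0·M_0 + h_0·M_1 = 6(Δ_0 - S'(0)) = -15 and h_2·M_2 + 2h_2·M_3 = 6(S'(5) - Δ_2) = 18.
Hence M_0 = -133/32, M_1 = 13/16, M_2 = -41/16, M_3 = 185/32.
On [2, 3], S'(x) = b_1 + 2c_1·(x - 2) + 3d_1·(x - 2)² with b_1 = Δ_1 - h_1(2M_1 + M_2)/6 = -59/32, c_1 = M_1/2 = 13/32, d_1 = (M_2 - M_1)/(6h_1) = -9/16. So S'(2) = -59/32.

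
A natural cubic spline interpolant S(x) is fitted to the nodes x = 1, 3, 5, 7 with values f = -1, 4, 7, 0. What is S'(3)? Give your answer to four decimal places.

2.6333

Put σ_i = S'' at the i-th knot. Here h = (2, 2, 2) and Δ = (5/2, 3/2, -7/2), so the interior equations h_(i-1)·σ_(i-1) + 2(h_(i-1)+h_i)·σ_i + h_i·σ_(i+1) = 6(Δ_i − Δ_(i-1)) read
  2·σ_0 + 8·σ_1 + 2·σ_2 = 6(Δ_1 - Δ_0) = -6
  2·σ_1 + 8·σ_2 + 2·σ_3 = 6(Δ_2 - Δ_1) = -30
Natural end conditions: σ_0 = σ_3 = 0.
Solving the tridiagonal system: σ_0 = 0, σ_1 = 1/5, σ_2 = -19/5, σ_3 = 0.
On [3, 5], S'(x) = b_1 + 2c_1·(x - 3) + 3d_1·(x - 3)² with b_1 = Δ_1 - h_1(2σ_1 + σ_2)/6 = 79/30, c_1 = σ_1/2 = 1/10, d_1 = (σ_2 - σ_1)/(6h_1) = -1/3. So S'(3) = 79/30.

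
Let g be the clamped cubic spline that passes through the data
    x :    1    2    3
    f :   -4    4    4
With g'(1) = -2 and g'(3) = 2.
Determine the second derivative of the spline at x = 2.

With σ_i denoting the second derivative at x_i, h_i = 1, 1, and Δ_i = (y_(i+1) − y_i)/h_i = 8, 0:
  1·σ_0 + 4·σ_1 + 1·σ_2 = 6(Δ_1 - Δ_0) = -48
Clamped end conditions give two more equations: 2h_0·σ_0 + h_0·σ_1 = 6(Δ_0 - g'(1)) = 60 and h_1·σ_1 + 2h_1·σ_2 = 6(g'(3) - Δ_1) = 12.
Hence σ_0 = 44, σ_1 = -28, σ_2 = 20.

-28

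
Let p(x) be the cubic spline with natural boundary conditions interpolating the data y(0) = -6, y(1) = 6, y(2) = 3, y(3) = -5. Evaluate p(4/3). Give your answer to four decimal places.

6.4568

Write σ_i for p''(x_i). With h_i = 1, 1, 1 and divided differences Δ_i = 12, -3, -8, the continuity of p' gives the tridiagonal system
  1·σ_0 + 4·σ_1 + 1·σ_2 = 6(Δ_1 - Δ_0) = -90
  1·σ_1 + 4·σ_2 + 1·σ_3 = 6(Δ_2 - Δ_1) = -30
Natural end conditions: σ_0 = σ_3 = 0.
Forward elimination and back-substitution give σ_0 = 0, σ_1 = -22, σ_2 = -2, σ_3 = 0.
On [1, 2], p(x) = 6 + 14/3·(x - 1) - 11·(x - 1)² + 10/3·(x - 1)³.
With (x - 1) = 1/3: p(4/3) = 523/81.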